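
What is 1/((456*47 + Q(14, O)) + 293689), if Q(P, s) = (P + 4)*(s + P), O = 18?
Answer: 1/315697 ≈ 3.1676e-6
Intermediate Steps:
Q(P, s) = (4 + P)*(P + s)
1/((456*47 + Q(14, O)) + 293689) = 1/((456*47 + (14² + 4*14 + 4*18 + 14*18)) + 293689) = 1/((21432 + (196 + 56 + 72 + 252)) + 293689) = 1/((21432 + 576) + 293689) = 1/(22008 + 293689) = 1/315697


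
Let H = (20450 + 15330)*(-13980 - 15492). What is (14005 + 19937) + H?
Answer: -1054474218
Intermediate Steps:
H = -1054508160 (H = 35780*(-29472) = -1054508160)
(14005 + 19937) + H = (14005 + 19937) - 1054508160 = 33942 - 1054508160 = -1054474218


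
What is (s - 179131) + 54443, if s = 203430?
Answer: 78742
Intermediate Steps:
(s - 179131) + 54443 = (203430 - 179131) + 54443 = 24299 + 54443 = 78742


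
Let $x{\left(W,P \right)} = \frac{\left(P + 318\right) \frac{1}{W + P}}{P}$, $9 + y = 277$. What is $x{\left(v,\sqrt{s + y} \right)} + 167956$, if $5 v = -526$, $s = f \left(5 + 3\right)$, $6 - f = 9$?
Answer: $\frac{11361213019}{67644} - \frac{105305 \sqrt{61}}{4126284} \approx 1.6796 \cdot 10^{5}$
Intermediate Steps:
$f = -3$ ($f = 6 - 9 = -3$)
$s = -24$ ($s = - 3 \left(5 + 3\right) = \left(-3\right) 8 = -24$)
$v = - \frac{526}{5}$ ($v = \frac{1}{5} \left(-526\right) = - \frac{526}{5} \approx -105.2$)
$y = 268$ ($y = -9 + 277 = 268$)
$x{\left(W,P \right)} = \frac{318 + P}{P \left(P + W\right)}$ ($x{\left(W,P \right)} = \frac{\left(318 + P\right) \frac{1}{P + W}}{P} = \frac{\frac{1}{P + W} \left(318 + P\right)}{P} = \frac{318 + P}{P \left(P + W\right)}$)
$x{\left(v,\sqrt{s + y} \right)} + 167956 = \frac{318 + \sqrt{-24 + 268}}{\sqrt{-24 + 268} \left(\sqrt{-24 + 268} - \frac{526}{5}\right)} + 167956 = \frac{318 + \sqrt{244}}{\sqrt{244} \left(\sqrt{244} - \frac{526}{5}\right)} + 167956 = \frac{318 + 2 \sqrt{61}}{2 \sqrt{61} \left(2 \sqrt{61} - \frac{526}{5}\right)} + 167956 = \frac{\frac{\sqrt{61}}{122} \left(318 + 2 \sqrt{61}\right)}{- \frac{526}{5} + 2 \sqrt{61}} + 167956 = \frac{\sqrt{61} \left(318 + 2 \sqrt{61}\right)}{122 \left(- \frac{526}{5} + 2 \sqrt{61}\right)} + 167956 = 167956 + \frac{\sqrt{61} \left(318 + 2 \sqrt{61}\right)}{122 \left(- \frac{526}{5} + 2 \sqrt{61}\right)}$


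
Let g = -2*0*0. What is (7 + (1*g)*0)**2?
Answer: 49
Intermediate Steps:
g = 0 (g = 0*0 = 0)
(7 + (1*g)*0)**2 = (7 + (1*0)*0)**2 = (7 + 0*0)**2 = (7 + 0)**2 = 7**2 = 49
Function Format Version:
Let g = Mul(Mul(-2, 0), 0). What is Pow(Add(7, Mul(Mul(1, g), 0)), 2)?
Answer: 49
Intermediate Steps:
g = 0 (g = Mul(0, 0) = 0)
Pow(Add(7, Mul(Mul(1, g), 0)), 2) = Pow(Add(7, Mul(Mul(1, 0), 0)), 2) = Pow(Add(7, Mul(0, 0)), 2) = Pow(Add(7, 0), 2) = Pow(7, 2) = 49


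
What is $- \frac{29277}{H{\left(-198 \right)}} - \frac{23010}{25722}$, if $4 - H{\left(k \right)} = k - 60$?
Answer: $- \frac{126515269}{1123194} \approx -112.64$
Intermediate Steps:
$H{\left(k \right)} = 64 - k$ ($H{\left(k \right)} = 4 - \left(k - 60\right) = 4 - \left(-60 + k\right) = 64 - k$)
$- \frac{29277}{H{\left(-198 \right)}} - \frac{23010}{25722} = - \frac{29277}{64 - -198} - \frac{23010}{25722} = - \frac{29277}{64 + 198} - \frac{3835}{4287} = - \frac{29277}{262} - \frac{3835}{4287} = - \frac{126515269}{1123194}$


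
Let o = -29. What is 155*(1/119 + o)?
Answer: -534750/119 ≈ -4493.7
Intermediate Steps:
155*(1/119 + o) = 155*(1/119 - 29) = 155*(-3450/119) = -534750/119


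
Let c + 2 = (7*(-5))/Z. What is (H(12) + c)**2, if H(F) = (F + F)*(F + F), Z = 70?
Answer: 1315609/4 ≈ 3.2890e+5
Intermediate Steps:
H(F) = 4*F**2 (H(F) = (2*F)*(2*F) = 4*F**2)
c = -5/2 (c = -2 + (7*(-5))/70 = -2 - 35*1/70 = -2 - 1/2 = -5/2 ≈ -2.5000)
(H(12) + c)**2 = (4*12**2 - 5/2)**2 = (4*144 - 5/2)**2 = (576 - 5/2)**2 = (1147/2)**2 = 1315609/4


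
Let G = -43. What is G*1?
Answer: -43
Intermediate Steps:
G*1 = -43*1 = -43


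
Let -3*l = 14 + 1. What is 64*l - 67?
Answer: -387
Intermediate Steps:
l = -5 (l = -(14 + 1)/3 = -1/3*15 = -5)
64*l - 67 = 64*(-5) - 67 = -320 - 67 = -387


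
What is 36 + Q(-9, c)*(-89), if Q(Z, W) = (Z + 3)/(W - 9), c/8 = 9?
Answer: 934/21 ≈ 44.476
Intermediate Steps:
c = 72 (c = 8*9 = 72)
Q(Z, W) = (3 + Z)/(-9 + W)
36 + Q(-9, c)*(-89) = 36 + ((3 - 9)/(-9 + 72))*(-89) = 36 + (-6/63)*(-89) = 36 + ((1/63)*(-6))*(-89) = 36 - 2/21*(-89) = 36 + 178/21 = 934/21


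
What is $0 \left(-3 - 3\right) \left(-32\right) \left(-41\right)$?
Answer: $0$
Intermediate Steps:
$0 \left(-3 - 3\right) \left(-32\right) \left(-41\right) = 0 \left(-6\right) \left(-32\right) \left(-41\right) = 0 \left(-32\right) \left(-41\right) = 0 \left(-41\right) = 0$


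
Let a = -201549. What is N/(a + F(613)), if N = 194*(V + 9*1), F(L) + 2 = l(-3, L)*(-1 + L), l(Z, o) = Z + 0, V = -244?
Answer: 45590/203387 ≈ 0.22415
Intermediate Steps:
l(Z, o) = Z
F(L) = 1 - 3*L (F(L) = -2 - 3*(-1 + L) = -2 + (3 - 3*L) = 1 - 3*L)
N = -45590 (N = 194*(-244 + 9*1) = 194*(-244 + 9) = 194*(-235) = -45590)
N/(a + F(613)) = -45590/(-201549 + (1 - 3*613)) = -45590/(-201549 + (1 - 1839)) = -45590/(-201549 - 1838) = -45590/(-203387) = -45590*(-1/203387) = 45590/203387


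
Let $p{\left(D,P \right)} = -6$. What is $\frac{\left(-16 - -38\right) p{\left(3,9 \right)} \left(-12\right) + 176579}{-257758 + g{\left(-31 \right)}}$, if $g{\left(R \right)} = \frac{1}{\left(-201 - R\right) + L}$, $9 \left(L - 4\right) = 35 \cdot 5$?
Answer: $- \frac{234996997}{339982811} \approx -0.6912$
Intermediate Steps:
$L = \frac{211}{9}$ ($L = 4 + \frac{35 \cdot 5}{9} = 4 + \frac{1}{9} \cdot 175 = 4 + \frac{175}{9} = \frac{211}{9} \approx 23.444$)
$g{\left(R \right)} = \frac{1}{- \frac{1598}{9} - R}$ ($g{\left(R \right)} = \frac{1}{\left(-201 - R\right) + \frac{211}{9}} = \frac{1}{- \frac{1598}{9} - R}$)
$\frac{\left(-16 - -38\right) p{\left(3,9 \right)} \left(-12\right) + 176579}{-257758 + g{\left(-31 \right)}} = \frac{\left(-16 - -38\right) \left(-6\right) \left(-12\right) + 176579}{-257758 - \frac{9}{1598 + 9 \left(-31\right)}} = \frac{\left(-16 + 38\right) \left(-6\right) \left(-12\right) + 176579}{-257758 - \frac{9}{1598 - 279}} = \frac{22 \left(-6\right) \left(-12\right) + 176579}{-257758 - \frac{9}{1319}} = \frac{\left(-132\right) \left(-12\right) + 176579}{-257758 - \frac{9}{1319}} = \frac{1584 + 176579}{-257758 - \frac{9}{1319}} = \frac{178163}{- \frac{339982811}{1319}} = 178163 \left(- \frac{1319}{339982811}\right) = - \frac{234996997}{339982811}$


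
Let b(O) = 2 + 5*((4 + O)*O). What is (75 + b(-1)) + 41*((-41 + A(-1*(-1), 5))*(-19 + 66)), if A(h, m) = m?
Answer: -69310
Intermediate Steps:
b(O) = 2 + 5*O*(4 + O) (b(O) = 2 + 5*(O*(4 + O)) = 2 + 5*O*(4 + O))
(75 + b(-1)) + 41*((-41 + A(-1*(-1), 5))*(-19 + 66)) = (75 + (2 + 5*(-1)² + 20*(-1))) + 41*((-41 + 5)*(-19 + 66)) = (75 + (2 + 5*1 - 20)) + 41*(-36*47) = (75 + (2 + 5 - 20)) + 41*(-1692) = (75 - 13) - 69372 = 62 - 69372 = -69310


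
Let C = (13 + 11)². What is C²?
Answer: 331776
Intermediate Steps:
C = 576 (C = 24² = 576)
C² = 576² = 331776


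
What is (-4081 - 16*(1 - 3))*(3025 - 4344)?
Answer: 5340631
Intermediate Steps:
(-4081 - 16*(1 - 3))*(3025 - 4344) = (-4081 - 16*(-2))*(-1319) = (-4081 + 32)*(-1319) = -4049*(-1319) = 5340631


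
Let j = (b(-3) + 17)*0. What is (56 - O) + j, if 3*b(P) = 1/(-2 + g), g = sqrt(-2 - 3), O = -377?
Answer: 433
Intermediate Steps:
g = I*sqrt(5) (g = sqrt(-5) = I*sqrt(5) ≈ 2.2361*I)
b(P) = 1/(3*(-2 + I*sqrt(5)))
j = 0 (j = ((-2/27 - I*sqrt(5)/27) + 17)*0 = (457/27 - I*sqrt(5)/27)*0 = 0)
(56 - O) + j = (56 - 1*(-377)) + 0 = (56 + 377) + 0 = 433 + 0 = 433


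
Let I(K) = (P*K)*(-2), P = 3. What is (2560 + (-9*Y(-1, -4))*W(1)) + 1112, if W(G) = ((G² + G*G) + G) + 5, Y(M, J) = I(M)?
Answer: 3240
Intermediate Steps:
I(K) = -6*K (I(K) = (3*K)*(-2) = -6*K)
Y(M, J) = -6*M
W(G) = 5 + G + 2*G² (W(G) = ((G² + G²) + G) + 5 = (2*G² + G) + 5 = (G + 2*G²) + 5 = 5 + G + 2*G²)
(2560 + (-9*Y(-1, -4))*W(1)) + 1112 = (2560 + (-(-54)*(-1))*(5 + 1 + 2*1²)) + 1112 = (2560 + (-9*6)*(5 + 1 + 2*1)) + 1112 = (2560 - 54*(5 + 1 + 2)) + 1112 = (2560 - 54*8) + 1112 = (2560 - 432) + 1112 = 2128 + 1112 = 3240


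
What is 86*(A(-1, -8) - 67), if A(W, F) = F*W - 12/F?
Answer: -4945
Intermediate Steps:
A(W, F) = -12/F + F*W
86*(A(-1, -8) - 67) = 86*((-12/(-8) - 8*(-1)) - 67) = 86*((-12*(-⅛) + 8) - 67) = 86*((3/2 + 8) - 67) = 86*(19/2 - 67) = 86*(-115/2) = -4945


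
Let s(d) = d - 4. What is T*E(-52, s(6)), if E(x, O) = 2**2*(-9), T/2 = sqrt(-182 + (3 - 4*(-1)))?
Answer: -360*I*sqrt(7) ≈ -952.47*I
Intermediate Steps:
T = 10*I*sqrt(7) (T = 2*sqrt(-182 + (3 - 4*(-1))) = 2*sqrt(-182 + (3 + 4)) = 2*sqrt(-182 + 7) = 2*sqrt(-175) = 2*(5*I*sqrt(7)) = 10*I*sqrt(7) ≈ 26.458*I)
s(d) = -4 + d
E(x, O) = -36 (E(x, O) = 4*(-9) = -36)
T*E(-52, s(6)) = (10*I*sqrt(7))*(-36) = -360*I*sqrt(7)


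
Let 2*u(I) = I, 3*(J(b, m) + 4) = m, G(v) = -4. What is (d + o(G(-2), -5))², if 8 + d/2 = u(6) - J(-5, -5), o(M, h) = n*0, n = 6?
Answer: 16/9 ≈ 1.7778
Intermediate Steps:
J(b, m) = -4 + m/3
u(I) = I/2
o(M, h) = 0 (o(M, h) = 6*0 = 0)
d = 4/3 (d = -16 + 2*((½)*6 - (-4 + (⅓)*(-5))) = -16 + 2*(3 - (-4 - 5/3)) = -16 + 2*(3 - 1*(-17/3)) = -16 + 2*(3 + 17/3) = -16 + 2*(26/3) = -16 + 52/3 = 4/3 ≈ 1.3333)
(d + o(G(-2), -5))² = (4/3 + 0)² = (4/3)² = 16/9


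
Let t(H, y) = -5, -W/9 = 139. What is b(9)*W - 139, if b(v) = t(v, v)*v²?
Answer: 506516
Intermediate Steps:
W = -1251 (W = -9*139 = -1251)
b(v) = -5*v²
b(9)*W - 139 = -5*9²*(-1251) - 139 = -5*81*(-1251) - 139 = -405*(-1251) - 139 = 506655 - 139 = 506516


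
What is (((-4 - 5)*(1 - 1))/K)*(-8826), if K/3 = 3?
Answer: 0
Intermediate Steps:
K = 9 (K = 3*3 = 9)
(((-4 - 5)*(1 - 1))/K)*(-8826) = (((-4 - 5)*(1 - 1))/9)*(-8826) = (-9*0*(⅑))*(-8826) = (0*(⅑))*(-8826) = 0*(-8826) = 0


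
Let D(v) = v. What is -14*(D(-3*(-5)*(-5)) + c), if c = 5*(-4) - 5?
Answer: 1400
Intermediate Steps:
c = -25 (c = -20 - 5 = -25)
-14*(D(-3*(-5)*(-5)) + c) = -14*(-3*(-5)*(-5) - 25) = -14*(15*(-5) - 25) = -14*(-75 - 25) = -14*(-100) = 1400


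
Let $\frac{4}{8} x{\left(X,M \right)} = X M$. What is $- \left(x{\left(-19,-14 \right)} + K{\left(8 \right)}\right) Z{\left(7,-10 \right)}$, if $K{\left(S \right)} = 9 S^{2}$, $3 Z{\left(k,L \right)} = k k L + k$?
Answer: $178388$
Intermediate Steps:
$Z{\left(k,L \right)} = \frac{k}{3} + \frac{L k^{2}}{3}$ ($Z{\left(k,L \right)} = \frac{k k L + k}{3} = \frac{k^{2} L + k}{3} = \frac{L k^{2} + k}{3} = \frac{k + L k^{2}}{3} = \frac{k}{3} + \frac{L k^{2}}{3}$)
$x{\left(X,M \right)} = 2 M X$ ($x{\left(X,M \right)} = 2 X M = 2 M X$)
$- \left(x{\left(-19,-14 \right)} + K{\left(8 \right)}\right) Z{\left(7,-10 \right)} = - \left(2 \left(-14\right) \left(-19\right) + 9 \cdot 8^{2}\right) \frac{1}{3} \cdot 7 \left(1 - 70\right) = - \left(532 + 9 \cdot 64\right) \frac{1}{3} \cdot 7 \left(1 - 70\right) = - \left(532 + 576\right) \frac{1}{3} \cdot 7 \left(-69\right) = - 1108 \left(-161\right) = \left(-1\right) \left(-178388\right) = 178388$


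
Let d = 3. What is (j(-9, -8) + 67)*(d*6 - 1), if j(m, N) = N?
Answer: 1003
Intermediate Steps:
(j(-9, -8) + 67)*(d*6 - 1) = (-8 + 67)*(3*6 - 1) = 59*(18 - 1) = 59*17 = 1003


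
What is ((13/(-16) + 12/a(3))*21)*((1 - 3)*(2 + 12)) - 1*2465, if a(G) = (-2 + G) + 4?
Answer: -67969/20 ≈ -3398.4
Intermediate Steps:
a(G) = 2 + G
((13/(-16) + 12/a(3))*21)*((1 - 3)*(2 + 12)) - 1*2465 = ((13/(-16) + 12/(2 + 3))*21)*((1 - 3)*(2 + 12)) - 1*2465 = ((13*(-1/16) + 12/5)*21)*(-2*14) - 2465 = ((-13/16 + 12*(⅕))*21)*(-28) - 2465 = ((-13/16 + 12/5)*21)*(-28) - 2465 = ((127/80)*21)*(-28) - 2465 = (2667/80)*(-28) - 2465 = -18669/20 - 2465 = -67969/20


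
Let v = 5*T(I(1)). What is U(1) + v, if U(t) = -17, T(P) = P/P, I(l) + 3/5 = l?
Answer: -12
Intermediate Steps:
I(l) = -⅗ + l
T(P) = 1
v = 5 (v = 5*1 = 5)
U(1) + v = -17 + 5 = -12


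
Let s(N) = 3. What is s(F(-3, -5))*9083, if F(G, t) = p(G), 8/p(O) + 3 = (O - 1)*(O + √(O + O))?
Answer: 27249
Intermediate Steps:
p(O) = 8/(-3 + (-1 + O)*(O + √2*√O)) (p(O) = 8/(-3 + (O - 1)*(O + √(O + O))) = 8/(-3 + (-1 + O)*(O + √(2*O))) = 8/(-3 + (-1 + O)*(O + √2*√O)))
F(G, t) = 8/(-3 + G² - G + √2*G^(3/2) - √2*√G)
s(F(-3, -5))*9083 = 3*9083 = 27249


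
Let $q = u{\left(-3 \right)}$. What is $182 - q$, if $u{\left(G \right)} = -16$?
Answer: $198$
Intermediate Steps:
$q = -16$
$182 - q = 182 - -16 = 182 + 16 = 198$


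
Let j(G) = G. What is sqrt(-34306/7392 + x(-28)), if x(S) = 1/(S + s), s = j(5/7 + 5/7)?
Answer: I*sqrt(426521095)/9548 ≈ 2.163*I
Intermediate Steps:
s = 10/7 (s = 5/7 + 5/7 = 10/7 ≈ 1.4286)
x(S) = 1/(10/7 + S) (x(S) = 1/(S + 10/7) = 1/(10/7 + S))
sqrt(-34306/7392 + x(-28)) = sqrt(-34306/7392 + 7/(10 + 7*(-28))) = sqrt(-34306*1/7392 + 7/(10 - 196)) = sqrt(-17153/3696 + 7/(-186)) = sqrt(-17153/3696 + 7*(-1/186)) = sqrt(-17153/3696 - 7/186) = sqrt(-178685/38192) = I*sqrt(426521095)/9548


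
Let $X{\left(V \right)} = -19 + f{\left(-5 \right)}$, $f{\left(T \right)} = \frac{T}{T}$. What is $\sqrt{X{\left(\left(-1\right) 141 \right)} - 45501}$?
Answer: $i \sqrt{45519} \approx 213.35 i$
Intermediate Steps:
$f{\left(T \right)} = 1$
$X{\left(V \right)} = -18$ ($X{\left(V \right)} = -19 + 1 = -18$)
$\sqrt{X{\left(\left(-1\right) 141 \right)} - 45501} = \sqrt{-18 - 45501} = \sqrt{-45519} = i \sqrt{45519}$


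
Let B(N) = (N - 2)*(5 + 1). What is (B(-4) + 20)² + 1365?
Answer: 1621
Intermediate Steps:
B(N) = -12 + 6*N (B(N) = (-2 + N)*6 = -12 + 6*N)
(B(-4) + 20)² + 1365 = ((-12 + 6*(-4)) + 20)² + 1365 = ((-12 - 24) + 20)² + 1365 = (-36 + 20)² + 1365 = (-16)² + 1365 = 256 + 1365 = 1621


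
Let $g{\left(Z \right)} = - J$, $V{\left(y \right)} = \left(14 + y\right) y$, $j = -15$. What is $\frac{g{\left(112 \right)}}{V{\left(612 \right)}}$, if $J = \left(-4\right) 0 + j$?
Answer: $\frac{5}{127704} \approx 3.9153 \cdot 10^{-5}$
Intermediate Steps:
$J = -15$ ($J = \left(-4\right) 0 - 15 = 0 - 15 = -15$)
$V{\left(y \right)} = y \left(14 + y\right)$
$g{\left(Z \right)} = 15$ ($g{\left(Z \right)} = \left(-1\right) \left(-15\right) = 15$)
$\frac{g{\left(112 \right)}}{V{\left(612 \right)}} = \frac{15}{612 \left(14 + 612\right)} = \frac{15}{612 \cdot 626} = \frac{15}{383112} = 15 \cdot \frac{1}{383112} = \frac{5}{127704}$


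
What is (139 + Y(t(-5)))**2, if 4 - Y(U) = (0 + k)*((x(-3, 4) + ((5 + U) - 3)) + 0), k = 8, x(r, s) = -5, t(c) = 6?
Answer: 14161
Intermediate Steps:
Y(U) = 28 - 8*U (Y(U) = 4 - (0 + 8)*((-5 + ((5 + U) - 3)) + 0) = 4 - 8*((-5 + (2 + U)) + 0) = 4 - 8*((-3 + U) + 0) = 4 - 8*(-3 + U) = 4 - (-24 + 8*U) = 4 + (24 - 8*U) = 28 - 8*U)
(139 + Y(t(-5)))**2 = (139 + (28 - 8*6))**2 = (139 + (28 - 48))**2 = (139 - 20)**2 = 119**2 = 14161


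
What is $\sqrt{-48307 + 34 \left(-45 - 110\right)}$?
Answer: $3 i \sqrt{5953} \approx 231.47 i$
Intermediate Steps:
$\sqrt{-48307 + 34 \left(-45 - 110\right)} = \sqrt{-48307 + 34 \left(-155\right)} = \sqrt{-48307 - 5270} = \sqrt{-53577} = 3 i \sqrt{5953}$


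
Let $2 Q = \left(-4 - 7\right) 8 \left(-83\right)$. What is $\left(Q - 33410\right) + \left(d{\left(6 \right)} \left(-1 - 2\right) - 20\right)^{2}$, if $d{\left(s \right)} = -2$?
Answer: $-29562$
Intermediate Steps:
$Q = 3652$ ($Q = \frac{\left(-4 - 7\right) 8 \left(-83\right)}{2} = \frac{\left(-11\right) 8 \left(-83\right)}{2} = \frac{\left(-88\right) \left(-83\right)}{2} = \frac{1}{2} \cdot 7304 = 3652$)
$\left(Q - 33410\right) + \left(d{\left(6 \right)} \left(-1 - 2\right) - 20\right)^{2} = \left(3652 - 33410\right) + \left(- 2 \left(-1 - 2\right) - 20\right)^{2} = -29758 + \left(\left(-2\right) \left(-3\right) - 20\right)^{2} = -29758 + \left(6 - 20\right)^{2} = -29758 + \left(-14\right)^{2} = -29758 + 196 = -29562$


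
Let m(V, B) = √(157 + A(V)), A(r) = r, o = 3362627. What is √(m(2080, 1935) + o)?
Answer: √(3362627 + √2237) ≈ 1833.8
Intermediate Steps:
m(V, B) = √(157 + V)
√(m(2080, 1935) + o) = √(√(157 + 2080) + 3362627) = √(√2237 + 3362627) = √(3362627 + √2237)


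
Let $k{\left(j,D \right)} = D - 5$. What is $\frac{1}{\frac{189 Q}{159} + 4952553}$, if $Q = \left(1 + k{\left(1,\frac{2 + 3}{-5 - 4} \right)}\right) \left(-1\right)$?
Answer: $\frac{53}{262485596} \approx 2.0192 \cdot 10^{-7}$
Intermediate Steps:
$k{\left(j,D \right)} = -5 + D$
$Q = \frac{41}{9}$ ($Q = \left(1 - \left(5 - \frac{2 + 3}{-5 - 4}\right)\right) \left(-1\right) = \left(1 - \left(5 - \frac{5}{-9}\right)\right) \left(-1\right) = \left(1 + \left(-5 + 5 \left(- \frac{1}{9}\right)\right)\right) \left(-1\right) = \left(1 - \frac{50}{9}\right) \left(-1\right) = \left(- \frac{41}{9}\right) \left(-1\right) = \frac{41}{9} \approx 4.5556$)
$\frac{1}{\frac{189 Q}{159} + 4952553} = \frac{1}{\frac{189 \cdot \frac{41}{9}}{159} + 4952553} = \frac{1}{861 \cdot \frac{1}{159} + 4952553} = \frac{1}{\frac{287}{53} + 4952553} = \frac{1}{\frac{262485596}{53}} = \frac{53}{262485596}$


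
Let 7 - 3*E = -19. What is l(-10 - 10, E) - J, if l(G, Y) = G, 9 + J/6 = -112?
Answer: 706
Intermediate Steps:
J = -726 (J = -54 + 6*(-112) = -54 - 672 = -726)
E = 26/3 (E = 7/3 - ⅓*(-19) = 7/3 + 19/3 = 26/3 ≈ 8.6667)
l(-10 - 10, E) - J = (-10 - 10) - 1*(-726) = -20 + 726 = 706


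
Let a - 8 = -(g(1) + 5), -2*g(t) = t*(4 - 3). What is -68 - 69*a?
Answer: -619/2 ≈ -309.50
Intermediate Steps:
g(t) = -t/2 (g(t) = -t*(4 - 3)/2 = -t/2)
a = 7/2 (a = 8 - (-1/2*1 + 5) = 8 - (-1/2 + 5) = 8 - 1*9/2 = 8 - 9/2 = 7/2 ≈ 3.5000)
-68 - 69*a = -68 - 69*7/2 = -68 - 483/2 = -619/2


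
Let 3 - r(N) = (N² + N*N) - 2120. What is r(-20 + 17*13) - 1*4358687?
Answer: -4437366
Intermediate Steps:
r(N) = 2123 - 2*N² (r(N) = 3 - ((N² + N*N) - 2120) = 3 - ((N² + N²) - 2120) = 3 - (2*N² - 2120) = 3 - (-2120 + 2*N²) = 3 + (2120 - 2*N²) = 2123 - 2*N²)
r(-20 + 17*13) - 1*4358687 = (2123 - 2*(-20 + 17*13)²) - 1*4358687 = (2123 - 2*(-20 + 221)²) - 4358687 = (2123 - 2*201²) - 4358687 = (2123 - 2*40401) - 4358687 = (2123 - 80802) - 4358687 = -78679 - 4358687 = -4437366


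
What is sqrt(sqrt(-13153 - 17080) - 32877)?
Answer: sqrt(-32877 + 7*I*sqrt(617)) ≈ 0.4795 + 181.32*I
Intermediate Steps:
sqrt(sqrt(-13153 - 17080) - 32877) = sqrt(sqrt(-30233) - 32877) = sqrt(7*I*sqrt(617) - 32877) = sqrt(-32877 + 7*I*sqrt(617))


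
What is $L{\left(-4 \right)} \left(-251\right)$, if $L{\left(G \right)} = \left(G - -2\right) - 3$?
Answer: $1255$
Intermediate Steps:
$L{\left(G \right)} = -1 + G$ ($L{\left(G \right)} = \left(G + 2\right) - 3 = \left(2 + G\right) - 3 = -1 + G$)
$L{\left(-4 \right)} \left(-251\right) = \left(-1 - 4\right) \left(-251\right) = \left(-5\right) \left(-251\right) = 1255$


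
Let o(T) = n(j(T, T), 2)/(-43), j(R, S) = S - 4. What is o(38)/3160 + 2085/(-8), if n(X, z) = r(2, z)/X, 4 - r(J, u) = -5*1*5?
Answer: -1204066679/4619920 ≈ -260.63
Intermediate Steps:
r(J, u) = 29 (r(J, u) = 4 - (-5*1)*5 = 4 - (-5)*5 = 4 - 1*(-25) = 4 + 25 = 29)
j(R, S) = -4 + S
n(X, z) = 29/X
o(T) = -29/(43*(-4 + T)) (o(T) = (29/(-4 + T))/(-43) = (29/(-4 + T))*(-1/43) = -29/(43*(-4 + T)))
o(38)/3160 + 2085/(-8) = -29/(-172 + 43*38)/3160 + 2085/(-8) = -29/(-172 + 1634)*(1/3160) + 2085*(-⅛) = -29/1462*(1/3160) - 2085/8 = -29*1/1462*(1/3160) - 2085/8 = -29/1462*1/3160 - 2085/8 = -29/4619920 - 2085/8 = -1204066679/4619920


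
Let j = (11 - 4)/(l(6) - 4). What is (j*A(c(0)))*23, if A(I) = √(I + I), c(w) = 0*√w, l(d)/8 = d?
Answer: 0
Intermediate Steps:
l(d) = 8*d
c(w) = 0
A(I) = √2*√I (A(I) = √(2*I) = √2*√I)
j = 7/44 (j = (11 - 4)/(8*6 - 4) = 7/(48 - 4) = 7/44 ≈ 0.15909)
(j*A(c(0)))*23 = (7*(√2*√0)/44)*23 = (7*(√2*0)/44)*23 = ((7/44)*0)*23 = 0*23 = 0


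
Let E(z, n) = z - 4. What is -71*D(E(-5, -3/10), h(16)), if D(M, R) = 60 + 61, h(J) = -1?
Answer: -8591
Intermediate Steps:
E(z, n) = -4 + z
D(M, R) = 121
-71*D(E(-5, -3/10), h(16)) = -71*121 = -8591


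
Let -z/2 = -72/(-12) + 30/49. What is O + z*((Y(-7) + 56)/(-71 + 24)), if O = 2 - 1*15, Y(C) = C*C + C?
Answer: 685/47 ≈ 14.574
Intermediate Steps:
Y(C) = C + C**2 (Y(C) = C**2 + C = C + C**2)
O = -13 (O = 2 - 15 = -13)
z = -648/49 (z = -2*(-72/(-12) + 30/49) = -2*(-72*(-1/12) + 30*(1/49)) = -2*(6 + 30/49) = -2*324/49 = -648/49 ≈ -13.224)
O + z*((Y(-7) + 56)/(-71 + 24)) = -13 - 648*(-7*(1 - 7) + 56)/(49*(-71 + 24)) = -13 - 648*(-7*(-6) + 56)/(49*(-47)) = -13 - 648*(42 + 56)*(-1)/(49*47) = -13 - 1296*(-1)/47 = -13 - 648/49*(-98/47) = -13 + 1296/47 = 685/47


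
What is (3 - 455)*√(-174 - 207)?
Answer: -452*I*√381 ≈ -8822.7*I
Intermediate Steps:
(3 - 455)*√(-174 - 207) = -452*I*√381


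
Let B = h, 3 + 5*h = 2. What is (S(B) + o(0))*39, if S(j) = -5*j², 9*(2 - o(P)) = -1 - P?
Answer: 1118/15 ≈ 74.533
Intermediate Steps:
h = -⅕ (h = -⅗ + (⅕)*2 = -⅗ + ⅖ = -⅕ ≈ -0.20000)
o(P) = 19/9 + P/9 (o(P) = 2 - (-1 - P)/9 = 2 + (⅑ + P/9) = 19/9 + P/9)
B = -⅕ ≈ -0.20000
(S(B) + o(0))*39 = (-5*(-⅕)² + (19/9 + (⅑)*0))*39 = (-5*1/25 + (19/9 + 0))*39 = (-⅕ + 19/9)*39 = (86/45)*39 = 1118/15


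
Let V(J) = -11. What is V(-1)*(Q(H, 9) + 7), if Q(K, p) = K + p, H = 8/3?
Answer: -616/3 ≈ -205.33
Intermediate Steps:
H = 8/3 (H = 8*(⅓) = 8/3 ≈ 2.6667)
V(-1)*(Q(H, 9) + 7) = -11*((8/3 + 9) + 7) = -11*(35/3 + 7) = -11*56/3 = -616/3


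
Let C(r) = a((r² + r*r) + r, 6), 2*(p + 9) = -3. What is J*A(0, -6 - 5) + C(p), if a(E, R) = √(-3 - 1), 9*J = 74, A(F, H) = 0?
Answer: 2*I ≈ 2.0*I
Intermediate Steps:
J = 74/9 (J = (⅑)*74 = 74/9 ≈ 8.2222)
a(E, R) = 2*I (a(E, R) = √(-4) = 2*I)
p = -21/2 (p = -9 + (½)*(-3) = -9 - 3/2 = -21/2 ≈ -10.500)
C(r) = 2*I
J*A(0, -6 - 5) + C(p) = (74/9)*0 + 2*I = 0 + 2*I = 2*I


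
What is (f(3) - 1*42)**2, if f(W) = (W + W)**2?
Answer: 36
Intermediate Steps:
f(W) = 4*W**2 (f(W) = (2*W)**2 = 4*W**2)
(f(3) - 1*42)**2 = (4*3**2 - 1*42)**2 = (4*9 - 42)**2 = (36 - 42)**2 = (-6)**2 = 36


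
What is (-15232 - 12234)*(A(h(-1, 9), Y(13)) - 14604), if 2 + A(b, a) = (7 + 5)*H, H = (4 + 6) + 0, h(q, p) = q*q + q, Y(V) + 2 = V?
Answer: 397872476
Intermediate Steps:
Y(V) = -2 + V
h(q, p) = q + q² (h(q, p) = q² + q = q + q²)
H = 10 (H = 10 + 0 = 10)
A(b, a) = 118 (A(b, a) = -2 + (7 + 5)*10 = -2 + 12*10 = -2 + 120 = 118)
(-15232 - 12234)*(A(h(-1, 9), Y(13)) - 14604) = (-15232 - 12234)*(118 - 14604) = -27466*(-14486) = 397872476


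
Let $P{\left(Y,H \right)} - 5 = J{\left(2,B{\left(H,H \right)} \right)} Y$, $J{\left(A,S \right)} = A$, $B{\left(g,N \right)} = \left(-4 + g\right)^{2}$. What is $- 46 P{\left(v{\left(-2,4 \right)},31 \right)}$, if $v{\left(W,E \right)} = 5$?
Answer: $-690$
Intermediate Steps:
$P{\left(Y,H \right)} = 5 + 2 Y$
$- 46 P{\left(v{\left(-2,4 \right)},31 \right)} = - 46 \left(5 + 2 \cdot 5\right) = - 46 \left(5 + 10\right) = \left(-46\right) 15 = -690$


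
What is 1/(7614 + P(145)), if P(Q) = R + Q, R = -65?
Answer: 1/7694 ≈ 0.00012997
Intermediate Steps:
P(Q) = -65 + Q
1/(7614 + P(145)) = 1/(7614 + (-65 + 145)) = 1/(7614 + 80) = 1/7694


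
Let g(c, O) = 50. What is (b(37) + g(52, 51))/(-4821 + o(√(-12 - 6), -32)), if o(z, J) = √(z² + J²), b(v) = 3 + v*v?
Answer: -6855462/23241035 - 1422*√1006/23241035 ≈ -0.29691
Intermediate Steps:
b(v) = 3 + v²
o(z, J) = √(J² + z²)
(b(37) + g(52, 51))/(-4821 + o(√(-12 - 6), -32)) = ((3 + 37²) + 50)/(-4821 + √((-32)² + (√(-12 - 6))²)) = ((3 + 1369) + 50)/(-4821 + √(1024 + (√(-18))²)) = (1372 + 50)/(-4821 + √(1024 + (3*I*√2)²)) = 1422/(-4821 + √(1024 - 18)) = 1422/(-4821 + √1006)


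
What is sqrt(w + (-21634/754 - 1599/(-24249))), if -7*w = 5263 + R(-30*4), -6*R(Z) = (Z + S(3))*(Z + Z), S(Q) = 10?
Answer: I*sqrt(82190241326011)/735553 ≈ 12.325*I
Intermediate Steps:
R(Z) = -Z*(10 + Z)/3 (R(Z) = -(Z + 10)*(Z + Z)/6 = -(10 + Z)*2*Z/6 = -Z*(10 + Z)/3)
w = -863/7 (w = -(5263 - (-30*4)*(10 - 30*4)/3)/7 = -(5263 - 1/3*(-120)*(10 - 120))/7 = -(5263 - 1/3*(-120)*(-110))/7 = -(5263 - 4400)/7 = -1/7*863 = -863/7 ≈ -123.29)
sqrt(w + (-21634/754 - 1599/(-24249))) = sqrt(-863/7 + (-21634/754 - 1599/(-24249))) = sqrt(-863/7 + (-21634*1/754 - 1599*(-1/24249))) = sqrt(-863/7 + (-373/13 + 533/8083)) = sqrt(-863/7 - 3008030/105079) = sqrt(-111739387/735553) = I*sqrt(82190241326011)/735553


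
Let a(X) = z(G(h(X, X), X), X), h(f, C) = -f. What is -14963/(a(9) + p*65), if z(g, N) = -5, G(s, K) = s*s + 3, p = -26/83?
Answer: 1241929/2105 ≈ 589.99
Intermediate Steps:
p = -26/83 (p = -26*1/83 = -26/83 ≈ -0.31325)
G(s, K) = 3 + s² (G(s, K) = s² + 3 = 3 + s²)
a(X) = -5
-14963/(a(9) + p*65) = -14963/(-5 - 26/83*65) = -14963/(-5 - 1690/83) = -14963/(-2105/83) = -14963*(-83/2105) = 1241929/2105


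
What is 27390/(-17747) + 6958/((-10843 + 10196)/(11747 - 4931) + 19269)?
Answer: -2755652118414/2330835201179 ≈ -1.1823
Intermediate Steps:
27390/(-17747) + 6958/((-10843 + 10196)/(11747 - 4931) + 19269) = 27390*(-1/17747) + 6958/(-647/6816 + 19269) = -27390/17747 + 6958/(-647*1/6816 + 19269) = -27390/17747 + 6958/(-647/6816 + 19269) = -27390/17747 + 6958/(131336857/6816) = -27390/17747 + 6958*(6816/131336857) = -27390/17747 + 47425728/131336857 = -2755652118414/2330835201179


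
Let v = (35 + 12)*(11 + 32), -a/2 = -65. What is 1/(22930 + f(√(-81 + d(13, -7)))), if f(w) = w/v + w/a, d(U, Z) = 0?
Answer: 1582790322997000/36293382106695980881 - 5086190070*I/36293382106695980881 ≈ 4.3611e-5 - 1.4014e-10*I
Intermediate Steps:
a = 130 (a = -2*(-65) = 130)
v = 2021 (v = 47*43 = 2021)
f(w) = 2151*w/262730 (f(w) = w/2021 + w/130 = 2151*w/262730)
1/(22930 + f(√(-81 + d(13, -7)))) = 1/(22930 + 2151*√(-81 + 0)/262730) = 1/(22930 + 2151*√(-81)/262730) = 1/(22930 + 2151*(9*I)/262730) = 1/(22930 + 19359*I/262730) = 69027052900*(22930 - 19359*I/262730)/36293382106695980881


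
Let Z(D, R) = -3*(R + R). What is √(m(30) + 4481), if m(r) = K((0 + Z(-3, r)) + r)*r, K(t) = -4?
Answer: 7*√89 ≈ 66.038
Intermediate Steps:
Z(D, R) = -6*R
m(r) = -4*r
√(m(30) + 4481) = √(-4*30 + 4481) = √(-120 + 4481) = √4361 = 7*√89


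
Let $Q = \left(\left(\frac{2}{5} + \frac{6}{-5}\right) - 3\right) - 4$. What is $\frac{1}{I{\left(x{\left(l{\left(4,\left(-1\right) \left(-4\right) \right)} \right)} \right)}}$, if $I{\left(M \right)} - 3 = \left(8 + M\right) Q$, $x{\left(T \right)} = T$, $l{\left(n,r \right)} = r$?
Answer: $- \frac{5}{453} \approx -0.011038$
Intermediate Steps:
$Q = - \frac{39}{5}$ ($Q = \left(\left(2 \cdot \frac{1}{5} + 6 \left(- \frac{1}{5}\right)\right) - 3\right) - 4 = \left(\left(\frac{2}{5} - \frac{6}{5}\right) - 3\right) - 4 = \left(- \frac{4}{5} - 3\right) - 4 = - \frac{19}{5} - 4 = - \frac{39}{5} \approx -7.8$)
$I{\left(M \right)} = - \frac{297}{5} - \frac{39 M}{5}$ ($I{\left(M \right)} = 3 + \left(8 + M\right) \left(- \frac{39}{5}\right) = 3 - \left(\frac{312}{5} + \frac{39 M}{5}\right) = - \frac{297}{5} - \frac{39 M}{5}$)
$\frac{1}{I{\left(x{\left(l{\left(4,\left(-1\right) \left(-4\right) \right)} \right)} \right)}} = \frac{1}{- \frac{297}{5} - \frac{39 \left(\left(-1\right) \left(-4\right)\right)}{5}} = \frac{1}{- \frac{297}{5} - \frac{156}{5}} = \frac{1}{- \frac{453}{5}} = - \frac{5}{453}$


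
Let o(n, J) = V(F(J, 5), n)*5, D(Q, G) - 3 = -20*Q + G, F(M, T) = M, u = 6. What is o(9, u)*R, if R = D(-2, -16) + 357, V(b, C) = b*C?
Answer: 103680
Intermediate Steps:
V(b, C) = C*b
D(Q, G) = 3 + G - 20*Q (D(Q, G) = 3 + (-20*Q + G) = 3 + (G - 20*Q) = 3 + G - 20*Q)
o(n, J) = 5*J*n (o(n, J) = (n*J)*5 = (J*n)*5 = 5*J*n)
R = 384 (R = (3 - 16 - 20*(-2)) + 357 = (3 - 16 + 40) + 357 = 27 + 357 = 384)
o(9, u)*R = (5*6*9)*384 = 270*384 = 103680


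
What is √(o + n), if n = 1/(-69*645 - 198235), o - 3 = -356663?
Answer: 3*I*√583760358134965/121370 ≈ 597.21*I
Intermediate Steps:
o = -356660 (o = 3 - 356663 = -356660)
n = -1/242740 (n = 1/(-44505 - 198235) = 1/(-242740) = -1/242740 ≈ -4.1196e-6)
√(o + n) = √(-356660 - 1/242740) = √(-86575648401/242740) = 3*I*√583760358134965/121370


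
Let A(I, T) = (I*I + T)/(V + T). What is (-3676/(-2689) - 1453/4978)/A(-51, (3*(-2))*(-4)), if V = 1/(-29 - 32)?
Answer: 52770707/5371949750 ≈ 0.0098234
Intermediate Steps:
V = -1/61 (V = 1/(-61) = -1/61 ≈ -0.016393)
A(I, T) = (T + I²)/(-1/61 + T) (A(I, T) = (I*I + T)/(-1/61 + T) = (I² + T)/(-1/61 + T) = (T + I²)/(-1/61 + T))
(-3676/(-2689) - 1453/4978)/A(-51, (3*(-2))*(-4)) = (-3676/(-2689) - 1453/4978)/((61*((3*(-2))*(-4) + (-51)²)/(-1 + 61*((3*(-2))*(-4))))) = (-3676*(-1/2689) - 1453*1/4978)/((61*(-6*(-4) + 2601)/(-1 + 61*(-6*(-4))))) = (3676/2689 - 1453/4978)/((61*(24 + 2601)/(-1 + 61*24))) = 14392011/(13385842*((61*2625/(-1 + 1464)))) = 14392011/(13385842*((61*2625/1463))) = 14392011/(13385842*((61*(1/1463)*2625))) = 14392011/(13385842*(22875/209)) = (14392011/13385842)*(209/22875) = 52770707/5371949750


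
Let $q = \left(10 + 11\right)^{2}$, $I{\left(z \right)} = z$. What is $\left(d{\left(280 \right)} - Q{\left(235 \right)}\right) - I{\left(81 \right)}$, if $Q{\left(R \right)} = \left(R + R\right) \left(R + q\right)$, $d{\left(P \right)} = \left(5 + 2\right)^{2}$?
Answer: $-317752$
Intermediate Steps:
$q = 441$ ($q = 21^{2} = 441$)
$d{\left(P \right)} = 49$ ($d{\left(P \right)} = 7^{2} = 49$)
$Q{\left(R \right)} = 2 R \left(441 + R\right)$ ($Q{\left(R \right)} = \left(R + R\right) \left(R + 441\right) = 2 R \left(441 + R\right)$)
$\left(d{\left(280 \right)} - Q{\left(235 \right)}\right) - I{\left(81 \right)} = \left(49 - 2 \cdot 235 \left(441 + 235\right)\right) - 81 = \left(49 - 2 \cdot 235 \cdot 676\right) - 81 = \left(49 - 317720\right) - 81 = -317671 - 81 = -317752$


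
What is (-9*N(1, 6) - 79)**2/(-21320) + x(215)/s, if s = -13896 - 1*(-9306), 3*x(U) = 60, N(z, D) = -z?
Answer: -114587/489294 ≈ -0.23419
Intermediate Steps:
x(U) = 20 (x(U) = (1/3)*60 = 20)
s = -4590 (s = -13896 + 9306 = -4590)
(-9*N(1, 6) - 79)**2/(-21320) + x(215)/s = (-(-9) - 79)**2/(-21320) + 20/(-4590) = (-9*(-1) - 79)**2*(-1/21320) + 20*(-1/4590) = (9 - 79)**2*(-1/21320) - 2/459 = (-70)**2*(-1/21320) - 2/459 = 4900*(-1/21320) - 2/459 = -245/1066 - 2/459 = -114587/489294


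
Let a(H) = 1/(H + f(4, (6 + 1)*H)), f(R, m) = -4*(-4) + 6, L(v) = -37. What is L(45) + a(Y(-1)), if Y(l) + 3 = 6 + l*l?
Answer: -961/26 ≈ -36.962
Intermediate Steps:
Y(l) = 3 + l² (Y(l) = -3 + (6 + l*l) = -3 + (6 + l²) = 3 + l²)
f(R, m) = 22 (f(R, m) = 16 + 6 = 22)
a(H) = 1/(22 + H) (a(H) = 1/(H + 22) = 1/(22 + H))
L(45) + a(Y(-1)) = -37 + 1/(22 + (3 + (-1)²)) = -37 + 1/(22 + (3 + 1)) = -37 + 1/(22 + 4) = -37 + 1/26 = -961/26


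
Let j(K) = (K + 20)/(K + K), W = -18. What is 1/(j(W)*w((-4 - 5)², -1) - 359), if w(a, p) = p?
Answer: -18/6461 ≈ -0.0027859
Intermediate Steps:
j(K) = (20 + K)/(2*K) (j(K) = (20 + K)/((2*K)) = (20 + K)*(1/(2*K)) = (20 + K)/(2*K))
1/(j(W)*w((-4 - 5)², -1) - 359) = 1/(((½)*(20 - 18)/(-18))*(-1) - 359) = 1/(((½)*(-1/18)*2)*(-1) - 359) = 1/(-1/18*(-1) - 359) = 1/(1/18 - 359) = 1/(-6461/18) = -18/6461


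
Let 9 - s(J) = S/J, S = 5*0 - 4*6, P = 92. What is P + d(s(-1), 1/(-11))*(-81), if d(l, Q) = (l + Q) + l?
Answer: 27823/11 ≈ 2529.4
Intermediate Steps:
S = -24 (S = 0 - 24 = -24)
s(J) = 9 + 24/J (s(J) = 9 - (-24)/J = 9 + 24/J)
d(l, Q) = Q + 2*l (d(l, Q) = (Q + l) + l = Q + 2*l)
P + d(s(-1), 1/(-11))*(-81) = 92 + (1/(-11) + 2*(9 + 24/(-1)))*(-81) = 92 + (-1/11 + 2*(9 + 24*(-1)))*(-81) = 92 + (-1/11 + 2*(9 - 24))*(-81) = 92 + (-1/11 + 2*(-15))*(-81) = 92 + (-1/11 - 30)*(-81) = 92 - 331/11*(-81) = 92 + 26811/11 = 27823/11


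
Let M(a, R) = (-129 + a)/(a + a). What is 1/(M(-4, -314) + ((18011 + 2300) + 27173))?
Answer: 8/380005 ≈ 2.1052e-5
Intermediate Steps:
M(a, R) = (-129 + a)/(2*a) (M(a, R) = (-129 + a)/((2*a)) = (-129 + a)*(1/(2*a)) = (-129 + a)/(2*a))
1/(M(-4, -314) + ((18011 + 2300) + 27173)) = 1/((1/2)*(-129 - 4)/(-4) + ((18011 + 2300) + 27173)) = 1/((1/2)*(-1/4)*(-133) + (20311 + 27173)) = 1/(133/8 + 47484) = 1/(380005/8) = 8/380005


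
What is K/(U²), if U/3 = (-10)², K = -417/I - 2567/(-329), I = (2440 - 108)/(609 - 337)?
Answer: -7832563/17262630000 ≈ -0.00045373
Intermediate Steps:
I = 583/68 (I = 2332/272 = 2332*(1/272) = 583/68 ≈ 8.5735)
K = -7832563/191807 (K = -417/583/68 - 2567/(-329) = -417*68/583 - 2567*(-1/329) = -28356/583 + 2567/329 = -7832563/191807 ≈ -40.836)
U = 300 (U = 3*(-10)² = 3*100 = 300)
K/(U²) = -7832563/(191807*(300²)) = -7832563/191807/90000 = -7832563/191807*1/90000 = -7832563/17262630000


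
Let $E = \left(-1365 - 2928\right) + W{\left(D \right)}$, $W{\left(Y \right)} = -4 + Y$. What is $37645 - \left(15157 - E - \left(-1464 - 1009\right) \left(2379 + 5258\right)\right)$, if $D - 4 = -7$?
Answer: $-18868113$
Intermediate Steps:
$D = -3$ ($D = 4 - 7 = -3$)
$E = -4300$ ($E = \left(-1365 - 2928\right) - 7 = -4293 - 7 = -4300$)
$37645 - \left(15157 - E - \left(-1464 - 1009\right) \left(2379 + 5258\right)\right) = 37645 + \left(\left(\left(-1464 - 1009\right) \left(2379 + 5258\right) - 4300\right) - 15157\right) = 37645 - 18905758 = -18868113$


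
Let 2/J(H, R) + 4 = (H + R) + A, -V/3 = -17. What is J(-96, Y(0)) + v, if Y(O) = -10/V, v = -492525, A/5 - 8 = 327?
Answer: -39557145273/80315 ≈ -4.9253e+5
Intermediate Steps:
V = 51 (V = -3*(-17) = 51)
A = 1675 (A = 40 + 5*327 = 40 + 1635 = 1675)
Y(O) = -10/51
J(H, R) = 2/(1671 + H + R) (J(H, R) = 2/(-4 + ((H + R) + 1675)) = 2/(-4 + (1675 + H + R)) = 2/(1671 + H + R))
J(-96, Y(0)) + v = 2/(1671 - 96 - 10/51) - 492525 = 2/(80315/51) - 492525 = 2*(51/80315) - 492525 = 102/80315 - 492525 = -39557145273/80315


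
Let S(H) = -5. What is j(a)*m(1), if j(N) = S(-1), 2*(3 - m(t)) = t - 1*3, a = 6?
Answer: -20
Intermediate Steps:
m(t) = 9/2 - t/2 (m(t) = 3 - (t - 1*3)/2 = 3 - (t - 3)/2 = 3 - (-3 + t)/2 = 3 + (3/2 - t/2) = 9/2 - t/2)
j(N) = -5
j(a)*m(1) = -5*(9/2 - 1/2*1) = -5*(9/2 - 1/2) = -5*4 = -20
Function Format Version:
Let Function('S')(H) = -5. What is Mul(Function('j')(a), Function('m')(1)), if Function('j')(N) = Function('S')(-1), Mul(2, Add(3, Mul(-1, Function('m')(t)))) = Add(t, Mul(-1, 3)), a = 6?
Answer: -20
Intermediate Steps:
Function('m')(t) = Add(Rational(9, 2), Mul(Rational(-1, 2), t)) (Function('m')(t) = Add(3, Mul(Rational(-1, 2), Add(t, Mul(-1, 3)))) = Add(3, Mul(Rational(-1, 2), Add(t, -3))) = Add(3, Mul(Rational(-1, 2), Add(-3, t))) = Add(3, Add(Rational(3, 2), Mul(Rational(-1, 2), t))) = Add(Rational(9, 2), Mul(Rational(-1, 2), t)))
Function('j')(N) = -5
Mul(Function('j')(a), Function('m')(1)) = Mul(-5, Add(Rational(9, 2), Mul(Rational(-1, 2), 1))) = Mul(-5, Add(Rational(9, 2), Rational(-1, 2))) = Mul(-5, 4) = -20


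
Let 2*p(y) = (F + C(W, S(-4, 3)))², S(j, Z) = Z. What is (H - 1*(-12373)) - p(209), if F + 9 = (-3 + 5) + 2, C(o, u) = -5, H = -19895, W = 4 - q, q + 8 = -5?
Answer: -7572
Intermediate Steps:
q = -13 (q = -8 - 5 = -13)
W = 17 (W = 4 - 1*(-13) = 4 + 13 = 17)
F = -5 (F = -9 + ((-3 + 5) + 2) = -9 + (2 + 2) = -9 + 4 = -5)
p(y) = 50 (p(y) = (-5 - 5)²/2 = (½)*(-10)² = (½)*100 = 50)
(H - 1*(-12373)) - p(209) = (-19895 - 1*(-12373)) - 1*50 = (-19895 + 12373) - 50 = -7522 - 50 = -7572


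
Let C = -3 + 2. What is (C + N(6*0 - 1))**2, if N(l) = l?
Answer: 4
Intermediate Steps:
C = -1
(C + N(6*0 - 1))**2 = (-1 + (6*0 - 1))**2 = (-1 + (0 - 1))**2 = (-1 - 1)**2 = (-2)**2 = 4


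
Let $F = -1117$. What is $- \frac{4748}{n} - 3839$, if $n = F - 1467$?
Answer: $- \frac{2478807}{646} \approx -3837.2$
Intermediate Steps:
$n = -2584$ ($n = -1117 - 1467 = -2584$)
$- \frac{4748}{n} - 3839 = - \frac{4748}{-2584} - 3839 = \left(-4748\right) \left(- \frac{1}{2584}\right) - 3839 = \frac{1187}{646} - 3839 = - \frac{2478807}{646}$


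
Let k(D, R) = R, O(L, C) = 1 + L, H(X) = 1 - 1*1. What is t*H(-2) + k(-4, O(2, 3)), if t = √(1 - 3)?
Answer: 3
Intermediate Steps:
H(X) = 0 (H(X) = 1 - 1 = 0)
t = I*√2 (t = √(-2) = I*√2 ≈ 1.4142*I)
t*H(-2) + k(-4, O(2, 3)) = (I*√2)*0 + (1 + 2) = 0 + 3 = 3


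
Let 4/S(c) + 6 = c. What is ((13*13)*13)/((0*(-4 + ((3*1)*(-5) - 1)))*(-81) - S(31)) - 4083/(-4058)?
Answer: -111434659/8116 ≈ -13730.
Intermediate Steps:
S(c) = 4/(-6 + c)
((13*13)*13)/((0*(-4 + ((3*1)*(-5) - 1)))*(-81) - S(31)) - 4083/(-4058) = ((13*13)*13)/((0*(-4 + ((3*1)*(-5) - 1)))*(-81) - 4/(-6 + 31)) - 4083/(-4058) = (169*13)/((0*(-4 + (3*(-5) - 1)))*(-81) - 4/25) - 4083*(-1/4058) = 2197/((0*(-4 + (-15 - 1)))*(-81) - 4/25) + 4083/4058 = 2197/((0*(-4 - 16))*(-81) - 1*4/25) + 4083/4058 = 2197/((0*(-20))*(-81) - 4/25) + 4083/4058 = 2197/(0*(-81) - 4/25) + 4083/4058 = 2197/(0 - 4/25) + 4083/4058 = 2197/(-4/25) + 4083/4058 = 2197*(-25/4) + 4083/4058 = -54925/4 + 4083/4058 = -111434659/8116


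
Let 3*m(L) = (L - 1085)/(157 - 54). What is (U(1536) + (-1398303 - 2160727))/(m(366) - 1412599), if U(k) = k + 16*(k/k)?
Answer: 549630351/218246905 ≈ 2.5184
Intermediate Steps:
m(L) = -1085/309 + L/309 (m(L) = ((L - 1085)/(157 - 54))/3 = ((-1085 + L)/103)/3 = ((-1085 + L)*(1/103))/3 = (-1085/103 + L/103)/3 = -1085/309 + L/309)
U(k) = 16 + k (U(k) = k + 16*1 = k + 16 = 16 + k)
(U(1536) + (-1398303 - 2160727))/(m(366) - 1412599) = ((16 + 1536) + (-1398303 - 2160727))/((-1085/309 + (1/309)*366) - 1412599) = (1552 - 3559030)/((-1085/309 + 122/103) - 1412599) = -3557478/(-719/309 - 1412599) = -3557478/(-436493810/309) = -3557478*(-309/436493810) = 549630351/218246905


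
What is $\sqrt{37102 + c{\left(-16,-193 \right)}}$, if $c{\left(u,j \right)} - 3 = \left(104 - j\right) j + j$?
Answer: $i \sqrt{20409} \approx 142.86 i$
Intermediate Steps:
$c{\left(u,j \right)} = 3 + j + j \left(104 - j\right)$ ($c{\left(u,j \right)} = 3 + \left(\left(104 - j\right) j + j\right) = 3 + \left(j \left(104 - j\right) + j\right) = 3 + \left(j + j \left(104 - j\right)\right) = 3 + j + j \left(104 - j\right)$)
$\sqrt{37102 + c{\left(-16,-193 \right)}} = \sqrt{37102 + \left(3 - \left(-193\right)^{2} + 105 \left(-193\right)\right)} = \sqrt{37102 - 57511} = \sqrt{-20409} = i \sqrt{20409}$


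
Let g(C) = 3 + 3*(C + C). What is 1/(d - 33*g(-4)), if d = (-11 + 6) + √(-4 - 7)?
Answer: 688/473355 - I*√11/473355 ≈ 0.0014535 - 7.0066e-6*I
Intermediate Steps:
d = -5 + I*√11 (d = -5 + √(-11) = -5 + I*√11 ≈ -5.0 + 3.3166*I)
g(C) = 3 + 6*C (g(C) = 3 + 3*(2*C) = 3 + 6*C)
1/(d - 33*g(-4)) = 1/((-5 + I*√11) - 33*(3 + 6*(-4))) = 1/((-5 + I*√11) - 33*(3 - 24)) = 1/((-5 + I*√11) - 33*(-21)) = 1/((-5 + I*√11) + 693) = 1/(688 + I*√11)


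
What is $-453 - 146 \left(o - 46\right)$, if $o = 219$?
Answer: $-25711$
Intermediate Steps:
$-453 - 146 \left(o - 46\right) = -453 - 146 \left(219 - 46\right) = -453 - 25258 = -25711$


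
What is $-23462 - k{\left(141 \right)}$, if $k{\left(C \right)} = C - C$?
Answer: $-23462$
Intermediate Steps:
$k{\left(C \right)} = 0$
$-23462 - k{\left(141 \right)} = -23462 - 0 = -23462 + 0 = -23462$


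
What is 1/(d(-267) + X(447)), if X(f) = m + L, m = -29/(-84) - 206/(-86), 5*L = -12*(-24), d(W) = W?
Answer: -18060/3732269 ≈ -0.0048389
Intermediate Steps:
L = 288/5 (L = (-12*(-24))/5 = (⅕)*288 = 288/5 ≈ 57.600)
m = 9899/3612 (m = -29*(-1/84) - 206*(-1/86) = 29/84 + 103/43 = 9899/3612 ≈ 2.7406)
X(f) = 1089751/18060 (X(f) = 9899/3612 + 288/5 = 1089751/18060)
1/(d(-267) + X(447)) = 1/(-267 + 1089751/18060) = 1/(-3732269/18060) = -18060/3732269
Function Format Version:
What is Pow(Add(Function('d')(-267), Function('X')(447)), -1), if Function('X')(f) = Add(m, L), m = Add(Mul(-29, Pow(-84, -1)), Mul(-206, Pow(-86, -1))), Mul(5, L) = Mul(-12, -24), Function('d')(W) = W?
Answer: Rational(-18060, 3732269) ≈ -0.0048389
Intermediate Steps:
L = Rational(288, 5) (L = Mul(Rational(1, 5), Mul(-12, -24)) = Mul(Rational(1, 5), 288) = Rational(288, 5) ≈ 57.600)
m = Rational(9899, 3612) (m = Add(Mul(-29, Rational(-1, 84)), Mul(-206, Rational(-1, 86))) = Add(Rational(29, 84), Rational(103, 43)) = Rational(9899, 3612) ≈ 2.7406)
Function('X')(f) = Rational(1089751, 18060) (Function('X')(f) = Add(Rational(9899, 3612), Rational(288, 5)) = Rational(1089751, 18060))
Pow(Add(Function('d')(-267), Function('X')(447)), -1) = Pow(Add(-267, Rational(1089751, 18060)), -1) = Pow(Rational(-3732269, 18060), -1) = Rational(-18060, 3732269)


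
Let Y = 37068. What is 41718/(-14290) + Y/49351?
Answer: -764561649/352612895 ≈ -2.1683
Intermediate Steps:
41718/(-14290) + Y/49351 = 41718/(-14290) + 37068/49351 = 41718*(-1/14290) + 37068*(1/49351) = -20859/7145 + 37068/49351 = -764561649/352612895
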